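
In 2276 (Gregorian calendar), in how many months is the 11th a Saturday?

Check the 11th of each month of 2276: Jan 11: Tue, Feb 11: Fri, Mar 11: Sat, Apr 11: Tue, May 11: Thu, Jun 11: Sun, Jul 11: Tue, Aug 11: Fri, Sep 11: Mon, Oct 11: Wed, Nov 11: Sat, Dec 11: Mon.
Saturday occurs in March, November — 2 months.

2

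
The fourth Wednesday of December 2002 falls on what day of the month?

December 1, 2002 is a Sunday, so the first Wednesday is the 4th.
The fourth Wednesday is 4 + 21 = 25.

25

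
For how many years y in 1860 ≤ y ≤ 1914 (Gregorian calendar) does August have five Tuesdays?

22

August has 31 days; it has five Tuesdays when Tuesday falls among the first (month-length − 28) days — i.e. when August 1 is one of Tuesday/Monday/Sunday.
August 1 by year: 1860:Wed 1861:Thu 1862:Fri 1863:Sat 1864:Mon✓ 1865:Tue✓ 1866:Wed 1867:Thu 1868:Sat 1869:Sun✓ 1870:Mon✓ 1871:Tue✓ 1872:Thu 1873:Fri 1874:Sat …(25 more)… 1900:Wed 1901:Thu 1902:Fri 1903:Sat 1904:Mon✓ 1905:Tue✓ 1906:Wed 1907:Thu 1908:Sat 1909:Sun✓ 1910:Mon✓ 1911:Tue✓ 1912:Thu 1913:Fri 1914:Sat
Years with five Tuesdays: 1864, 1865, 1869, 1870, 1871, 1875, 1876, 1880, 1881, 1882, 1886, 1887, 1892, 1893, 1897, 1898, 1899, 1904, 1905, 1909, 1910, 1911 → 22.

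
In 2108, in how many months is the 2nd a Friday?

Check the 2nd of each month of 2108: Jan 2: Mon, Feb 2: Thu, Mar 2: Fri, Apr 2: Mon, May 2: Wed, Jun 2: Sat, Jul 2: Mon, Aug 2: Thu, Sep 2: Sun, Oct 2: Tue, Nov 2: Fri, Dec 2: Sun.
Friday occurs in March, November — 2 months.

2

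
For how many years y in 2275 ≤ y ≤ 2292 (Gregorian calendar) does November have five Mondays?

November has 30 days; it has five Mondays when Monday falls among the first (month-length − 28) days — i.e. when November 1 is one of Monday/Sunday.
November 1 by year: 2275:Mon✓ 2276:Wed 2277:Thu 2278:Fri 2279:Sat 2280:Mon✓ 2281:Tue 2282:Wed 2283:Thu 2284:Sat 2285:Sun✓ 2286:Mon✓ 2287:Tue 2288:Thu 2289:Fri 2290:Sat 2291:Sun✓ 2292:Tue
Years with five Mondays: 2275, 2280, 2285, 2286, 2291 → 5.

5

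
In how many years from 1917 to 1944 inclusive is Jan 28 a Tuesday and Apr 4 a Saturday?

Check each year's weekday for Jan 28 and Apr 4:
  1917: Sun/Wed  1918: Mon/Thu  1919: Tue/Fri  1920: Wed/Sun  1921: Fri/Mon  1922: Sat/Tue  1923: Sun/Wed  1924: Mon/Fri  1925: Wed/Sat  1926: Thu/Sun  1927: Fri/Mon  1928: Sat/Wed  1929: Mon/Thu  1930: Tue/Fri  1931: Wed/Sat  1932: Thu/Mon  1933: Sat/Tue  1934: Sun/Wed  1935: Mon/Thu  1936: Tue/Sat ✓  1937: Thu/Sun  1938: Fri/Mon  1939: Sat/Tue  1940: Sun/Thu  1941: Tue/Fri  1942: Wed/Sat  1943: Thu/Sun  1944: Fri/Tue
Both conditions hold in: 1936 — 1.

1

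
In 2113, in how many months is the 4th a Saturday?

3

Check the 4th of each month of 2113: Jan 4: Wed, Feb 4: Sat, Mar 4: Sat, Apr 4: Tue, May 4: Thu, Jun 4: Sun, Jul 4: Tue, Aug 4: Fri, Sep 4: Mon, Oct 4: Wed, Nov 4: Sat, Dec 4: Mon.
Saturday occurs in February, March, November — 3 months.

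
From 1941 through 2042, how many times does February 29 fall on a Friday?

4

Leap years in 1941–2042: 25 of them.
Feb 29 weekday advances by 5 (mod 7) from one leap year to the next four years later (or differs when a century non-leap intervenes).
Leap-day weekdays: 1944:Tue 1948:Sun 1952:Fri✓ 1956:Wed 1960:Mon 1964:Sat 1968:Thu 1972:Tue 1976:Sun 1980:Fri✓ 1984:Wed 1988:Mon 1992:Sat 1996:Thu 2000:Tue 2004:Sun 2008:Fri✓ 2012:Wed 2016:Mon 2020:Sat 2024:Thu 2028:Tue 2032:Sun 2036:Fri✓ 2040:Wed
Friday: 1952, 1980, 2008, 2036 → 4.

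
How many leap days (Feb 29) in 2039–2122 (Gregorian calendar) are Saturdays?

3

Leap years in 2039–2122: 20 of them.
Feb 29 weekday advances by 5 (mod 7) from one leap year to the next four years later (or differs when a century non-leap intervenes).
Leap-day weekdays: 2040:Wed 2044:Mon 2048:Sat✓ 2052:Thu 2056:Tue 2060:Sun 2064:Fri 2068:Wed 2072:Mon 2076:Sat✓ 2080:Thu 2084:Tue 2088:Sun 2092:Fri 2096:Wed 2104:Fri 2108:Wed 2112:Mon 2116:Sat✓ 2120:Thu
Saturday: 2048, 2076, 2116 → 3.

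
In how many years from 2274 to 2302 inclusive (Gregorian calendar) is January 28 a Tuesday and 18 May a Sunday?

3

Check each year's weekday for January 28 and 18 May:
  2274: Wed/Mon  2275: Thu/Tue  2276: Fri/Thu  2277: Sun/Fri  2278: Mon/Sat  2279: Tue/Sun ✓  2280: Wed/Tue  2281: Fri/Wed  2282: Sat/Thu  2283: Sun/Fri  2284: Mon/Sun  2285: Wed/Mon  2286: Thu/Tue  2287: Fri/Wed  2288: Sat/Fri  2289: Mon/Sat  2290: Tue/Sun ✓  2291: Wed/Mon  2292: Thu/Wed  2293: Sat/Thu  2294: Sun/Fri  2295: Mon/Sat  2296: Tue/Mon  2297: Thu/Tue  2298: Fri/Wed  2299: Sat/Thu  2300: Sun/Fri  2301: Mon/Sat  2302: Tue/Sun ✓
Both conditions hold in: 2279, 2290, 2302 — 3.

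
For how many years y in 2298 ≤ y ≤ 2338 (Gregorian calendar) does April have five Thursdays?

11

April has 30 days; it has five Thursdays when Thursday falls among the first (month-length − 28) days — i.e. when April 1 is one of Thursday/Wednesday.
April 1 by year: 2298:Fri 2299:Sat 2300:Sun 2301:Mon 2302:Tue 2303:Wed✓ 2304:Fri 2305:Sat 2306:Sun 2307:Mon 2308:Wed✓ 2309:Thu✓ 2310:Fri 2311:Sat 2312:Mon …(11 more)… 2324:Tue 2325:Wed✓ 2326:Thu✓ 2327:Fri 2328:Sun 2329:Mon 2330:Tue 2331:Wed✓ 2332:Fri 2333:Sat 2334:Sun 2335:Mon 2336:Wed✓ 2337:Thu✓ 2338:Fri
Years with five Thursdays: 2303, 2308, 2309, 2314, 2315, 2320, 2325, 2326, 2331, 2336, 2337 → 11.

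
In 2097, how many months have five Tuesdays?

5

A month of length L has five Tuesdays iff its first Tuesday is on day ≤ L−28 (so day 1–3 in a 31-day month, 1–2 in a 30-day month, day 1 in a leap February).
Checking each month of 2097: Jan starts Tue (31d) ✓; Feb starts Fri (28d); Mar starts Fri (31d); Apr starts Mon (30d) ✓; May starts Wed (31d); Jun starts Sat (30d); Jul starts Mon (31d) ✓; Aug starts Thu (31d); Sep starts Sun (30d); Oct starts Tue (31d) ✓; Nov starts Fri (30d); Dec starts Sun (31d) ✓.
Five-Tuesday months: January, April, July, October, December → 5.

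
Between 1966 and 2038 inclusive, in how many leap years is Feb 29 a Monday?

Leap years in 1966–2038: 18 of them.
Feb 29 weekday advances by 5 (mod 7) from one leap year to the next four years later (or differs when a century non-leap intervenes).
Leap-day weekdays: 1968:Thu 1972:Tue 1976:Sun 1980:Fri 1984:Wed 1988:Mon✓ 1992:Sat 1996:Thu 2000:Tue 2004:Sun 2008:Fri 2012:Wed 2016:Mon✓ 2020:Sat 2024:Thu 2028:Tue 2032:Sun 2036:Fri
Monday: 1988, 2016 → 2.

2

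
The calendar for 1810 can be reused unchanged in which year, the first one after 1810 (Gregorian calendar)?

1821

Two years share a calendar iff Jan 1 falls on the same weekday and both are leap or both are common. 1810: Jan 1 is Monday, common year.
1811: Jan 1 Tuesday, common
1812: Jan 1 Wednesday, leap
1813: Jan 1 Friday, common
1814: Jan 1 Saturday, common
1815: Jan 1 Sunday, common
1816: Jan 1 Monday, leap
1817: Jan 1 Wednesday, common
1818: Jan 1 Thursday, common
1819: Jan 1 Friday, common
1820: Jan 1 Saturday, leap
1821: Jan 1 Monday, common
1821 matches on both conditions.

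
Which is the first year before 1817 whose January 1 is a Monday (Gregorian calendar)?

1816

Jan 1 advances by 2 weekdays after a leap year and by 1 after a common year.
1817: Jan 1 is Wednesday.
1816: Monday (leap)
1816 begins on a Monday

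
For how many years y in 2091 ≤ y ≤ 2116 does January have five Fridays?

January has 31 days; it has five Fridays when Friday falls among the first (month-length − 28) days — i.e. when January 1 is one of Friday/Thursday/Wednesday.
January 1 by year: 2091:Mon 2092:Tue 2093:Thu✓ 2094:Fri✓ 2095:Sat 2096:Sun 2097:Tue 2098:Wed✓ 2099:Thu✓ 2100:Fri✓ 2101:Sat 2102:Sun 2103:Mon 2104:Tue 2105:Thu✓ 2106:Fri✓ 2107:Sat 2108:Sun 2109:Tue 2110:Wed✓ 2111:Thu✓ 2112:Fri✓ 2113:Sun 2114:Mon 2115:Tue 2116:Wed✓
Years with five Fridays: 2093, 2094, 2098, 2099, 2100, 2105, 2106, 2110, 2111, 2112, 2116 → 11.

11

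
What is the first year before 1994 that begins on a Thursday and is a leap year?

1976

Jan 1 advances by 2 weekdays after a leap year and by 1 after a common year.
1994: Jan 1 is Saturday.
1993: Friday
1992: Wednesday (leap)
1991: Tuesday
1990: Monday
1989: Sunday
1988: Friday (leap)
1987: Thursday
1986: Wednesday
1985: Tuesday
1984: Sunday (leap)
1983: Saturday
1982: Friday
1981: Thursday
1980: Tuesday (leap)
1979: Monday
1978: Sunday
1977: Saturday
1976: Thursday (leap)
1976 begins on a Thursday and is a leap year.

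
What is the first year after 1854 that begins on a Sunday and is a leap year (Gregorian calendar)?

1860

Jan 1 advances by 2 weekdays after a leap year and by 1 after a common year.
1854: Jan 1 is Sunday.
1855: Monday
1856: Tuesday (leap)
1857: Thursday
1858: Friday
1859: Saturday
1860: Sunday (leap)
1860 begins on a Sunday and is a leap year.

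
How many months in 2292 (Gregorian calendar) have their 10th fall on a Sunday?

Check the 10th of each month of 2292: Jan 10: Sun, Feb 10: Wed, Mar 10: Thu, Apr 10: Sun, May 10: Tue, Jun 10: Fri, Jul 10: Sun, Aug 10: Wed, Sep 10: Sat, Oct 10: Mon, Nov 10: Thu, Dec 10: Sat.
Sunday occurs in January, April, July — 3 months.

3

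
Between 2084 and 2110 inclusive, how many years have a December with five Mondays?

December has 31 days; it has five Mondays when Monday falls among the first (month-length − 28) days — i.e. when December 1 is one of Monday/Sunday/Saturday.
December 1 by year: 2084:Fri 2085:Sat✓ 2086:Sun✓ 2087:Mon✓ 2088:Wed 2089:Thu 2090:Fri 2091:Sat✓ 2092:Mon✓ 2093:Tue 2094:Wed 2095:Thu 2096:Sat✓ 2097:Sun✓ 2098:Mon✓ 2099:Tue 2100:Wed 2101:Thu 2102:Fri 2103:Sat✓ 2104:Mon✓ 2105:Tue 2106:Wed 2107:Thu 2108:Sat✓ 2109:Sun✓ 2110:Mon✓
Years with five Mondays: 2085, 2086, 2087, 2091, 2092, 2096, 2097, 2098, 2103, 2104, 2108, 2109, 2110 → 13.

13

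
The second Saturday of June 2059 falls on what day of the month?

June 1, 2059 is a Sunday, so the first Saturday is the 7th.
The second Saturday is 7 + 7 = 14.

14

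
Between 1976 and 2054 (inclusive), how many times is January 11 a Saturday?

Track January 11's weekday year by year (advancing +1, or +2 across a Feb 29):
  1976: Sun  1977: Tue (+2)  1978: Wed (+1)  1979: Thu (+1)  1980: Fri (+1)
  1981: Sun (+2)  1982: Mon (+1)  1983: Tue (+1)  1984: Wed (+1)  1985: Fri (+2)
  1986: Sat (+1) ✓  1987: Sun (+1)  1988: Mon (+1)  1989: Wed (+2)  … (51 more years) …
  2041: Fri (+2)  2042: Sat (+1) ✓  2043: Sun (+1)  2044: Mon (+1)  2045: Wed (+2)
  2046: Thu (+1)  2047: Fri (+1)  2048: Sat (+1) ✓  2049: Mon (+2)  2050: Tue (+1)
  2051: Wed (+1)  2052: Thu (+1)  2053: Sat (+2) ✓  2054: Sun (+1)
Saturday years: 1986, 1992, 1997, 2003, 2014, 2020, 2025, 2031, 2042, 2048, 2053 — 11 in total.

11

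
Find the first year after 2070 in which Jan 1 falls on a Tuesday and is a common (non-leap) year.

2075

Jan 1 advances by 2 weekdays after a leap year and by 1 after a common year.
2070: Jan 1 is Wednesday.
2071: Thursday
2072: Friday (leap)
2073: Sunday
2074: Monday
2075: Tuesday
2075 begins on a Tuesday and is a common year.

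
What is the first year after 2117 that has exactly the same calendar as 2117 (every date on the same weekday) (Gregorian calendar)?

Two years share a calendar iff Jan 1 falls on the same weekday and both are leap or both are common. 2117: Jan 1 is Friday, common year.
2118: Jan 1 Saturday, common
2119: Jan 1 Sunday, common
2120: Jan 1 Monday, leap
2121: Jan 1 Wednesday, common
2122: Jan 1 Thursday, common
2123: Jan 1 Friday, common
2123 matches on both conditions.

2123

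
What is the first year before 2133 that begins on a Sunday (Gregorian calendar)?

2130

Jan 1 advances by 2 weekdays after a leap year and by 1 after a common year.
2133: Jan 1 is Thursday.
2132: Tuesday (leap)
2131: Monday
2130: Sunday
2130 begins on a Sunday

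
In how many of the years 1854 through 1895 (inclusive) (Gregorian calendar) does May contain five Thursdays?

May has 31 days; it has five Thursdays when Thursday falls among the first (month-length − 28) days — i.e. when May 1 is one of Thursday/Wednesday/Tuesday.
May 1 by year: 1854:Mon 1855:Tue✓ 1856:Thu✓ 1857:Fri 1858:Sat 1859:Sun 1860:Tue✓ 1861:Wed✓ 1862:Thu✓ 1863:Fri 1864:Sun 1865:Mon 1866:Tue✓ 1867:Wed✓ 1868:Fri …(12 more)… 1881:Sun 1882:Mon 1883:Tue✓ 1884:Thu✓ 1885:Fri 1886:Sat 1887:Sun 1888:Tue✓ 1889:Wed✓ 1890:Thu✓ 1891:Fri 1892:Sun 1893:Mon 1894:Tue✓ 1895:Wed✓
Years with five Thursdays: 1855, 1856, 1860, 1861, 1862, 1866, 1867, 1872, 1873, 1877, 1878, 1879, 1883, 1884, 1888, 1889, 1890, 1894, 1895 → 19.

19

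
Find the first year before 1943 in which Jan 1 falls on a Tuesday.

1935

Jan 1 advances by 2 weekdays after a leap year and by 1 after a common year.
1943: Jan 1 is Friday.
1942: Thursday
1941: Wednesday
1940: Monday (leap)
1939: Sunday
1938: Saturday
1937: Friday
1936: Wednesday (leap)
1935: Tuesday
1935 begins on a Tuesday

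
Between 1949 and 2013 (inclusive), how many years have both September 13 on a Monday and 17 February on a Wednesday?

7

Check each year's weekday for September 13 and 17 February:
  1949: Tue/Thu  1950: Wed/Fri  1951: Thu/Sat  1952: Sat/Sun  1953: Sun/Tue  1954: Mon/Wed ✓  1955: Tue/Thu  1956: Thu/Fri  1957: Fri/Sun  1958: Sat/Mon  1959: Sun/Tue  1960: Tue/Wed  1961: Wed/Fri  1962: Thu/Sat  …(37 more)…  2000: Wed/Thu  2001: Thu/Sat  2002: Fri/Sun  2003: Sat/Mon  2004: Mon/Tue  2005: Tue/Thu  2006: Wed/Fri  2007: Thu/Sat  2008: Sat/Sun  2009: Sun/Tue  2010: Mon/Wed ✓  2011: Tue/Thu  2012: Thu/Fri  2013: Fri/Sun
Both conditions hold in: 1954, 1965, 1971, 1982, 1993, 1999, 2010 — 7.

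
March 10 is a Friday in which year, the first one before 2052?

From one year to the next, a fixed date's weekday advances by 1, or by 2 when a Feb 29 lies between the two dates.
2052: March 10 is Sunday.
2051: Friday (−2)
March 10 falls on a Friday in 2051.

2051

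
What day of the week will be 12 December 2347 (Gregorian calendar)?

January 1, 2347 is a Wednesday.
December 12 is day 346 of the year, i.e. 345 days after Jan 1.
345 mod 7 = 2, so advance 2 weekdays from Wednesday: Friday.

Friday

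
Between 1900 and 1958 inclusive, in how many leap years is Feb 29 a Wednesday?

2

Leap years in 1900–1958: 14 of them.
Feb 29 weekday advances by 5 (mod 7) from one leap year to the next four years later (or differs when a century non-leap intervenes).
Leap-day weekdays: 1904:Mon 1908:Sat 1912:Thu 1916:Tue 1920:Sun 1924:Fri 1928:Wed✓ 1932:Mon 1936:Sat 1940:Thu 1944:Tue 1948:Sun 1952:Fri 1956:Wed✓
Wednesday: 1928, 1956 → 2.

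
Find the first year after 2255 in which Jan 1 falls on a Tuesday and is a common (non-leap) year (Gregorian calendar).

Jan 1 advances by 2 weekdays after a leap year and by 1 after a common year.
2255: Jan 1 is Monday.
2256: Tuesday (leap)
2257: Thursday
2258: Friday
2259: Saturday
2260: Sunday (leap)
2261: Tuesday
2261 begins on a Tuesday and is a common year.

2261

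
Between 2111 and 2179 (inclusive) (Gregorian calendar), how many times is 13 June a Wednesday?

Track 13 June's weekday year by year (advancing +1, or +2 across a Feb 29):
  2111: Sat  2112: Mon (+2)  2113: Tue (+1)  2114: Wed (+1) ✓  2115: Thu (+1)
  2116: Sat (+2)  2117: Sun (+1)  2118: Mon (+1)  2119: Tue (+1)  2120: Thu (+2)
  2121: Fri (+1)  2122: Sat (+1)  2123: Sun (+1)  2124: Tue (+2)  … (41 more years) …
  2166: Fri (+1)  2167: Sat (+1)  2168: Mon (+2)  2169: Tue (+1)  2170: Wed (+1) ✓
  2171: Thu (+1)  2172: Sat (+2)  2173: Sun (+1)  2174: Mon (+1)  2175: Tue (+1)
  2176: Thu (+2)  2177: Fri (+1)  2178: Sat (+1)  2179: Sun (+1)
Wednesday years: 2114, 2125, 2131, 2136, 2142, 2153, 2159, 2164, 2170 — 9 in total.

9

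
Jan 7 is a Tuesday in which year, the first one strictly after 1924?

From one year to the next, a fixed date's weekday advances by 1, or by 2 when a Feb 29 lies between the two dates.
1924: January 7 is Monday.
1925: Wednesday (+2)
1926: Thursday (+1)
1927: Friday (+1)
1928: Saturday (+1)
1929: Monday (+2)
1930: Tuesday (+1)
Jan 7 falls on a Tuesday in 1930.

1930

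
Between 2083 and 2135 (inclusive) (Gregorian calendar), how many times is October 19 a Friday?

8

Track October 19's weekday year by year (advancing +1, or +2 across a Feb 29):
  2083: Tue  2084: Thu (+2)  2085: Fri (+1) ✓  2086: Sat (+1)  2087: Sun (+1)
  2088: Tue (+2)  2089: Wed (+1)  2090: Thu (+1)  2091: Fri (+1) ✓  2092: Sun (+2)
  2093: Mon (+1)  2094: Tue (+1)  2095: Wed (+1)  2096: Fri (+2) ✓  … (25 more years) …
  2122: Mon (+1)  2123: Tue (+1)  2124: Thu (+2)  2125: Fri (+1) ✓  2126: Sat (+1)
  2127: Sun (+1)  2128: Tue (+2)  2129: Wed (+1)  2130: Thu (+1)  2131: Fri (+1) ✓
  2132: Sun (+2)  2133: Mon (+1)  2134: Tue (+1)  2135: Wed (+1)
Friday years: 2085, 2091, 2096, 2103, 2108, 2114, 2125, 2131 — 8 in total.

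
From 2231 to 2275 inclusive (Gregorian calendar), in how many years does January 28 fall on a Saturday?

7

Track January 28's weekday year by year (advancing +1, or +2 across a Feb 29):
  2231: Fri  2232: Sat (+1) ✓  2233: Mon (+2)  2234: Tue (+1)  2235: Wed (+1)
  2236: Thu (+1)  2237: Sat (+2) ✓  2238: Sun (+1)  2239: Mon (+1)  2240: Tue (+1)
  2241: Thu (+2)  2242: Fri (+1)  2243: Sat (+1) ✓  2244: Sun (+1)  … (17 more years) …
  2262: Tue (+1)  2263: Wed (+1)  2264: Thu (+1)  2265: Sat (+2) ✓  2266: Sun (+1)
  2267: Mon (+1)  2268: Tue (+1)  2269: Thu (+2)  2270: Fri (+1)  2271: Sat (+1) ✓
  2272: Sun (+1)  2273: Tue (+2)  2274: Wed (+1)  2275: Thu (+1)
Saturday years: 2232, 2237, 2243, 2254, 2260, 2265, 2271 — 7 in total.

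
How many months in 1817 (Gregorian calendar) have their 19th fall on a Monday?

Check the 19th of each month of 1817: Jan 19: Sun, Feb 19: Wed, Mar 19: Wed, Apr 19: Sat, May 19: Mon, Jun 19: Thu, Jul 19: Sat, Aug 19: Tue, Sep 19: Fri, Oct 19: Sun, Nov 19: Wed, Dec 19: Fri.
Monday occurs in May — 1 month.

1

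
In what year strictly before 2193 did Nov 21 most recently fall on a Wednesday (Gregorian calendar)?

2192

From one year to the next, a fixed date's weekday advances by 1, or by 2 when a Feb 29 lies between the two dates.
2193: November 21 is Thursday.
2192: Wednesday (−1)
Nov 21 falls on a Wednesday in 2192.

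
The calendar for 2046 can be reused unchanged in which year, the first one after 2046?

Two years share a calendar iff Jan 1 falls on the same weekday and both are leap or both are common. 2046: Jan 1 is Monday, common year.
2047: Jan 1 Tuesday, common
2048: Jan 1 Wednesday, leap
2049: Jan 1 Friday, common
2050: Jan 1 Saturday, common
2051: Jan 1 Sunday, common
2052: Jan 1 Monday, leap
2053: Jan 1 Wednesday, common
2054: Jan 1 Thursday, common
2055: Jan 1 Friday, common
2056: Jan 1 Saturday, leap
2057: Jan 1 Monday, common
2057 matches on both conditions.

2057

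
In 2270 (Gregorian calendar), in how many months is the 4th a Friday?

3

Check the 4th of each month of 2270: Jan 4: Tue, Feb 4: Fri, Mar 4: Fri, Apr 4: Mon, May 4: Wed, Jun 4: Sat, Jul 4: Mon, Aug 4: Thu, Sep 4: Sun, Oct 4: Tue, Nov 4: Fri, Dec 4: Sun.
Friday occurs in February, March, November — 3 months.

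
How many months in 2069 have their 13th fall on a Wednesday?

Check the 13th of each month of 2069: Jan 13: Sun, Feb 13: Wed, Mar 13: Wed, Apr 13: Sat, May 13: Mon, Jun 13: Thu, Jul 13: Sat, Aug 13: Tue, Sep 13: Fri, Oct 13: Sun, Nov 13: Wed, Dec 13: Fri.
Wednesday occurs in February, March, November — 3 months.

3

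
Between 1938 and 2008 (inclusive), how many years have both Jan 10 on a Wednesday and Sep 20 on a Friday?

3

Check each year's weekday for Jan 10 and Sep 20:
  1938: Mon/Tue  1939: Tue/Wed  1940: Wed/Fri ✓  1941: Fri/Sat  1942: Sat/Sun  1943: Sun/Mon  1944: Mon/Wed  1945: Wed/Thu  1946: Thu/Fri  1947: Fri/Sat  1948: Sat/Mon  1949: Mon/Tue  1950: Tue/Wed  1951: Wed/Thu  …(43 more)…  1995: Tue/Wed  1996: Wed/Fri ✓  1997: Fri/Sat  1998: Sat/Sun  1999: Sun/Mon  2000: Mon/Wed  2001: Wed/Thu  2002: Thu/Fri  2003: Fri/Sat  2004: Sat/Mon  2005: Mon/Tue  2006: Tue/Wed  2007: Wed/Thu  2008: Thu/Sat
Both conditions hold in: 1940, 1968, 1996 — 3.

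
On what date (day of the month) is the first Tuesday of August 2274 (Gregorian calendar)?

4

August 1, 2274 is a Saturday, so the first Tuesday is the 4th.
The first Tuesday is 4 + 0 = 4.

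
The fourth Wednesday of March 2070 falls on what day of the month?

March 1, 2070 is a Saturday, so the first Wednesday is the 5th.
The fourth Wednesday is 5 + 21 = 26.

26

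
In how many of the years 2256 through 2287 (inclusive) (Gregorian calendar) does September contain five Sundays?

September has 30 days; it has five Sundays when Sunday falls among the first (month-length − 28) days — i.e. when September 1 is one of Sunday/Saturday.
September 1 by year: 2256:Mon 2257:Tue 2258:Wed 2259:Thu 2260:Sat✓ 2261:Sun✓ 2262:Mon 2263:Tue 2264:Thu 2265:Fri 2266:Sat✓ 2267:Sun✓ 2268:Tue 2269:Wed 2270:Thu 2271:Fri 2272:Sun✓ 2273:Mon 2274:Tue 2275:Wed 2276:Fri 2277:Sat✓ 2278:Sun✓ 2279:Mon 2280:Wed 2281:Thu 2282:Fri 2283:Sat✓ 2284:Mon 2285:Tue 2286:Wed 2287:Thu
Years with five Sundays: 2260, 2261, 2266, 2267, 2272, 2277, 2278, 2283 → 8.

8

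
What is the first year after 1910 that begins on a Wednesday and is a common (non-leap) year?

Jan 1 advances by 2 weekdays after a leap year and by 1 after a common year.
1910: Jan 1 is Saturday.
1911: Sunday
1912: Monday (leap)
1913: Wednesday
1913 begins on a Wednesday and is a common year.

1913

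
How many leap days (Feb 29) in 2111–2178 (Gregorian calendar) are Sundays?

2

Leap years in 2111–2178: 17 of them.
Feb 29 weekday advances by 5 (mod 7) from one leap year to the next four years later (or differs when a century non-leap intervenes).
Leap-day weekdays: 2112:Mon 2116:Sat 2120:Thu 2124:Tue 2128:Sun✓ 2132:Fri 2136:Wed 2140:Mon 2144:Sat 2148:Thu 2152:Tue 2156:Sun✓ 2160:Fri 2164:Wed 2168:Mon 2172:Sat 2176:Thu
Sunday: 2128, 2156 → 2.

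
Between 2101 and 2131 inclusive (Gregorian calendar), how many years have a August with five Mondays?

13

August has 31 days; it has five Mondays when Monday falls among the first (month-length − 28) days — i.e. when August 1 is one of Monday/Sunday/Saturday.
August 1 by year: 2101:Mon✓ 2102:Tue 2103:Wed 2104:Fri 2105:Sat✓ 2106:Sun✓ 2107:Mon✓ 2108:Wed 2109:Thu 2110:Fri 2111:Sat✓ 2112:Mon✓ 2113:Tue 2114:Wed 2115:Thu 2116:Sat✓ 2117:Sun✓ 2118:Mon✓ 2119:Tue 2120:Thu 2121:Fri 2122:Sat✓ 2123:Sun✓ 2124:Tue 2125:Wed 2126:Thu 2127:Fri 2128:Sun✓ 2129:Mon✓ 2130:Tue 2131:Wed
Years with five Mondays: 2101, 2105, 2106, 2107, 2111, 2112, 2116, 2117, 2118, 2122, 2123, 2128, 2129 → 13.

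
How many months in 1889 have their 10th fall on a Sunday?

3

Check the 10th of each month of 1889: Jan 10: Thu, Feb 10: Sun, Mar 10: Sun, Apr 10: Wed, May 10: Fri, Jun 10: Mon, Jul 10: Wed, Aug 10: Sat, Sep 10: Tue, Oct 10: Thu, Nov 10: Sun, Dec 10: Tue.
Sunday occurs in February, March, November — 3 months.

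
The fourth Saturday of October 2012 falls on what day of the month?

27

October 1, 2012 is a Monday, so the first Saturday is the 6th.
The fourth Saturday is 6 + 21 = 27.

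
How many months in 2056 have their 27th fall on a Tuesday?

Check the 27th of each month of 2056: Jan 27: Thu, Feb 27: Sun, Mar 27: Mon, Apr 27: Thu, May 27: Sat, Jun 27: Tue, Jul 27: Thu, Aug 27: Sun, Sep 27: Wed, Oct 27: Fri, Nov 27: Mon, Dec 27: Wed.
Tuesday occurs in June — 1 month.

1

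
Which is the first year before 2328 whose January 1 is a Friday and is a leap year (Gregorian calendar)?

2304

Jan 1 advances by 2 weekdays after a leap year and by 1 after a common year.
2328: Jan 1 is Sunday (leap).
2327: Saturday
2326: Friday
2325: Thursday
2324: Tuesday (leap)
2323: Monday
2322: Sunday
2321: Saturday
2320: Thursday (leap)
2319: Wednesday
2318: Tuesday
2317: Monday
2316: Saturday (leap)
2315: Friday
2314: Thursday
2313: Wednesday
2312: Monday (leap)
2311: Sunday
2310: Saturday
2309: Friday
2308: Wednesday (leap)
2307: Tuesday
2306: Monday
2305: Sunday
2304: Friday (leap)
2304 begins on a Friday and is a leap year.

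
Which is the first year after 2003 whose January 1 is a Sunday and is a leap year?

2012

Jan 1 advances by 2 weekdays after a leap year and by 1 after a common year.
2003: Jan 1 is Wednesday.
2004: Thursday (leap)
2005: Saturday
2006: Sunday
2007: Monday
2008: Tuesday (leap)
2009: Thursday
2010: Friday
2011: Saturday
2012: Sunday (leap)
2012 begins on a Sunday and is a leap year.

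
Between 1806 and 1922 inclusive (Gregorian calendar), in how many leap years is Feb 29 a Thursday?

4

Leap years in 1806–1922: 28 of them.
Feb 29 weekday advances by 5 (mod 7) from one leap year to the next four years later (or differs when a century non-leap intervenes).
Leap-day weekdays: 1808:Mon 1812:Sat 1816:Thu✓ 1820:Tue 1824:Sun 1828:Fri 1832:Wed 1836:Mon 1840:Sat 1844:Thu✓ 1848:Tue 1852:Sun 1856:Fri 1860:Wed 1864:Mon 1868:Sat 1872:Thu✓ 1876:Tue 1880:Sun 1884:Fri 1888:Wed 1892:Mon 1896:Sat 1904:Mon 1908:Sat 1912:Thu✓ 1916:Tue 1920:Sun
Thursday: 1816, 1844, 1872, 1912 → 4.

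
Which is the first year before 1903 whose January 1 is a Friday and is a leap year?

Jan 1 advances by 2 weekdays after a leap year and by 1 after a common year.
1903: Jan 1 is Thursday.
1902: Wednesday
1901: Tuesday
1900: Monday
1899: Sunday
1898: Saturday
1897: Friday
1896: Wednesday (leap)
1895: Tuesday
1894: Monday
1893: Sunday
1892: Friday (leap)
1892 begins on a Friday and is a leap year.

1892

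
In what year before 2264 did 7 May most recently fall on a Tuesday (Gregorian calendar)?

From one year to the next, a fixed date's weekday advances by 1, or by 2 when a Feb 29 lies between the two dates.
2264: May 7 is Saturday.
2263: Thursday (−2)
2262: Wednesday (−1)
2261: Tuesday (−1)
7 May falls on a Tuesday in 2261.

2261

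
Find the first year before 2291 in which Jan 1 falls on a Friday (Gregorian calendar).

2286

Jan 1 advances by 2 weekdays after a leap year and by 1 after a common year.
2291: Jan 1 is Thursday.
2290: Wednesday
2289: Tuesday
2288: Sunday (leap)
2287: Saturday
2286: Friday
2286 begins on a Friday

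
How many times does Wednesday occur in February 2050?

February 2050 has 28 days and begins on Tuesday.
The first Wednesday is February 2.
Wednesdays fall on 2, 9, 16, 23 — that's 4.

4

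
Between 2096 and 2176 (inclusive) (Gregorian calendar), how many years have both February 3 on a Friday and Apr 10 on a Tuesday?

Check each year's weekday for February 3 and Apr 10:
  2096: Fri/Tue ✓  2097: Sun/Wed  2098: Mon/Thu  2099: Tue/Fri  2100: Wed/Sat  2101: Thu/Sun  2102: Fri/Mon  2103: Sat/Tue  2104: Sun/Thu  2105: Tue/Fri  2106: Wed/Sat  2107: Thu/Sun  2108: Fri/Tue ✓  2109: Sun/Wed  …(53 more)…  2163: Thu/Sun  2164: Fri/Tue ✓  2165: Sun/Wed  2166: Mon/Thu  2167: Tue/Fri  2168: Wed/Sun  2169: Fri/Mon  2170: Sat/Tue  2171: Sun/Wed  2172: Mon/Fri  2173: Wed/Sat  2174: Thu/Sun  2175: Fri/Mon  2176: Sat/Wed
Both conditions hold in: 2096, 2108, 2136, 2164 — 4.

4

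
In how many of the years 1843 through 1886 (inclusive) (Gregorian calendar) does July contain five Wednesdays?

July has 31 days; it has five Wednesdays when Wednesday falls among the first (month-length − 28) days — i.e. when July 1 is one of Wednesday/Tuesday/Monday.
July 1 by year: 1843:Sat 1844:Mon✓ 1845:Tue✓ 1846:Wed✓ 1847:Thu 1848:Sat 1849:Sun 1850:Mon✓ 1851:Tue✓ 1852:Thu 1853:Fri 1854:Sat 1855:Sun 1856:Tue✓ 1857:Wed✓ …(14 more)… 1872:Mon✓ 1873:Tue✓ 1874:Wed✓ 1875:Thu 1876:Sat 1877:Sun 1878:Mon✓ 1879:Tue✓ 1880:Thu 1881:Fri 1882:Sat 1883:Sun 1884:Tue✓ 1885:Wed✓ 1886:Thu
Years with five Wednesdays: 1844, 1845, 1846, 1850, 1851, 1856, 1857, 1861, 1862, 1863, 1867, 1868, 1872, 1873, 1874, 1878, 1879, 1884, 1885 → 19.

19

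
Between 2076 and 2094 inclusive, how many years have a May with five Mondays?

May has 31 days; it has five Mondays when Monday falls among the first (month-length − 28) days — i.e. when May 1 is one of Monday/Sunday/Saturday.
May 1 by year: 2076:Fri 2077:Sat✓ 2078:Sun✓ 2079:Mon✓ 2080:Wed 2081:Thu 2082:Fri 2083:Sat✓ 2084:Mon✓ 2085:Tue 2086:Wed 2087:Thu 2088:Sat✓ 2089:Sun✓ 2090:Mon✓ 2091:Tue 2092:Thu 2093:Fri 2094:Sat✓
Years with five Mondays: 2077, 2078, 2079, 2083, 2084, 2088, 2089, 2090, 2094 → 9.

9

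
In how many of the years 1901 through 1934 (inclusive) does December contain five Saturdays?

15

December has 31 days; it has five Saturdays when Saturday falls among the first (month-length − 28) days — i.e. when December 1 is one of Saturday/Friday/Thursday.
December 1 by year: 1901:Sun 1902:Mon 1903:Tue 1904:Thu✓ 1905:Fri✓ 1906:Sat✓ 1907:Sun 1908:Tue 1909:Wed 1910:Thu✓ 1911:Fri✓ 1912:Sun 1913:Mon 1914:Tue 1915:Wed …(4 more)… 1920:Wed 1921:Thu✓ 1922:Fri✓ 1923:Sat✓ 1924:Mon 1925:Tue 1926:Wed 1927:Thu✓ 1928:Sat✓ 1929:Sun 1930:Mon 1931:Tue 1932:Thu✓ 1933:Fri✓ 1934:Sat✓
Years with five Saturdays: 1904, 1905, 1906, 1910, 1911, 1916, 1917, 1921, 1922, 1923, 1927, 1928, 1932, 1933, 1934 → 15.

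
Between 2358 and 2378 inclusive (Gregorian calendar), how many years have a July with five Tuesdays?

8

July has 31 days; it has five Tuesdays when Tuesday falls among the first (month-length − 28) days — i.e. when July 1 is one of Tuesday/Monday/Sunday.
July 1 by year: 2358:Tue✓ 2359:Wed 2360:Fri 2361:Sat 2362:Sun✓ 2363:Mon✓ 2364:Wed 2365:Thu 2366:Fri 2367:Sat 2368:Mon✓ 2369:Tue✓ 2370:Wed 2371:Thu 2372:Sat 2373:Sun✓ 2374:Mon✓ 2375:Tue✓ 2376:Thu 2377:Fri 2378:Sat
Years with five Tuesdays: 2358, 2362, 2363, 2368, 2369, 2373, 2374, 2375 → 8.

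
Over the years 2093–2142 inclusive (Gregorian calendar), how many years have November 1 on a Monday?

7

Track November 1's weekday year by year (advancing +1, or +2 across a Feb 29):
  2093: Sun  2094: Mon (+1) ✓  2095: Tue (+1)  2096: Thu (+2)  2097: Fri (+1)
  2098: Sat (+1)  2099: Sun (+1)  2100: Mon (+1) ✓  2101: Tue (+1)  2102: Wed (+1)
  2103: Thu (+1)  2104: Sat (+2)  2105: Sun (+1)  2106: Mon (+1) ✓  … (22 more years) …
  2129: Tue (+1)  2130: Wed (+1)  2131: Thu (+1)  2132: Sat (+2)  2133: Sun (+1)
  2134: Mon (+1) ✓  2135: Tue (+1)  2136: Thu (+2)  2137: Fri (+1)  2138: Sat (+1)
  2139: Sun (+1)  2140: Tue (+2)  2141: Wed (+1)  2142: Thu (+1)
Monday years: 2094, 2100, 2106, 2117, 2123, 2128, 2134 — 7 in total.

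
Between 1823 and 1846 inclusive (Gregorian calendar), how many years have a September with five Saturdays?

6

September has 30 days; it has five Saturdays when Saturday falls among the first (month-length − 28) days — i.e. when September 1 is one of Saturday/Friday.
September 1 by year: 1823:Mon 1824:Wed 1825:Thu 1826:Fri✓ 1827:Sat✓ 1828:Mon 1829:Tue 1830:Wed 1831:Thu 1832:Sat✓ 1833:Sun 1834:Mon 1835:Tue 1836:Thu 1837:Fri✓ 1838:Sat✓ 1839:Sun 1840:Tue 1841:Wed 1842:Thu 1843:Fri✓ 1844:Sun 1845:Mon 1846:Tue
Years with five Saturdays: 1826, 1827, 1832, 1837, 1838, 1843 → 6.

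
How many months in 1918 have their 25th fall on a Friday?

Check the 25th of each month of 1918: Jan 25: Fri, Feb 25: Mon, Mar 25: Mon, Apr 25: Thu, May 25: Sat, Jun 25: Tue, Jul 25: Thu, Aug 25: Sun, Sep 25: Wed, Oct 25: Fri, Nov 25: Mon, Dec 25: Wed.
Friday occurs in January, October — 2 months.

2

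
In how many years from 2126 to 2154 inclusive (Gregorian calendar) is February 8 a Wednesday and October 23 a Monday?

3

Check each year's weekday for February 8 and October 23:
  2126: Fri/Wed  2127: Sat/Thu  2128: Sun/Sat  2129: Tue/Sun  2130: Wed/Mon ✓  2131: Thu/Tue  2132: Fri/Thu  2133: Sun/Fri  2134: Mon/Sat  2135: Tue/Sun  2136: Wed/Tue  2137: Fri/Wed  2138: Sat/Thu  2139: Sun/Fri  2140: Mon/Sun  2141: Wed/Mon ✓  2142: Thu/Tue  2143: Fri/Wed  2144: Sat/Fri  2145: Mon/Sat  2146: Tue/Sun  2147: Wed/Mon ✓  2148: Thu/Wed  2149: Sat/Thu  2150: Sun/Fri  2151: Mon/Sat  2152: Tue/Mon  2153: Thu/Tue  2154: Fri/Wed
Both conditions hold in: 2130, 2141, 2147 — 3.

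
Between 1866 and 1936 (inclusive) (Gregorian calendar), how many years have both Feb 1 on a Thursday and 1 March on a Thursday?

9

Check each year's weekday for Feb 1 and 1 March:
  1866: Thu/Thu ✓  1867: Fri/Fri  1868: Sat/Sun  1869: Mon/Mon  1870: Tue/Tue  1871: Wed/Wed  1872: Thu/Fri  1873: Sat/Sat  1874: Sun/Sun  1875: Mon/Mon  1876: Tue/Wed  1877: Thu/Thu ✓  1878: Fri/Fri  1879: Sat/Sat  …(43 more)…  1923: Thu/Thu ✓  1924: Fri/Sat  1925: Sun/Sun  1926: Mon/Mon  1927: Tue/Tue  1928: Wed/Thu  1929: Fri/Fri  1930: Sat/Sat  1931: Sun/Sun  1932: Mon/Tue  1933: Wed/Wed  1934: Thu/Thu ✓  1935: Fri/Fri  1936: Sat/Sun
Both conditions hold in: 1866, 1877, 1883, 1894, 1900, 1906, 1917, 1923, 1934 — 9.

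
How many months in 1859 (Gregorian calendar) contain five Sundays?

A month of length L has five Sundays iff its first Sunday is on day ≤ L−28 (so day 1–3 in a 31-day month, 1–2 in a 30-day month, day 1 in a leap February).
Checking each month of 1859: Jan starts Sat (31d) ✓; Feb starts Tue (28d); Mar starts Tue (31d); Apr starts Fri (30d); May starts Sun (31d) ✓; Jun starts Wed (30d); Jul starts Fri (31d) ✓; Aug starts Mon (31d); Sep starts Thu (30d); Oct starts Sat (31d) ✓; Nov starts Tue (30d); Dec starts Thu (31d).
Five-Sunday months: January, May, July, October → 4.

4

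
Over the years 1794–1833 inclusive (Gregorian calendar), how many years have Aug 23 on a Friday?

6

Track Aug 23's weekday year by year (advancing +1, or +2 across a Feb 29):
  1794: Sat  1795: Sun (+1)  1796: Tue (+2)  1797: Wed (+1)  1798: Thu (+1)
  1799: Fri (+1) ✓  1800: Sat (+1)  1801: Sun (+1)  1802: Mon (+1)  1803: Tue (+1)
  1804: Thu (+2)  1805: Fri (+1) ✓  1806: Sat (+1)  1807: Sun (+1)  … (12 more years) …
  1820: Wed (+2)  1821: Thu (+1)  1822: Fri (+1) ✓  1823: Sat (+1)  1824: Mon (+2)
  1825: Tue (+1)  1826: Wed (+1)  1827: Thu (+1)  1828: Sat (+2)  1829: Sun (+1)
  1830: Mon (+1)  1831: Tue (+1)  1832: Thu (+2)  1833: Fri (+1) ✓
Friday years: 1799, 1805, 1811, 1816, 1822, 1833 — 6 in total.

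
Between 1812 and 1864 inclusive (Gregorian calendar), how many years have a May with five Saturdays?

May has 31 days; it has five Saturdays when Saturday falls among the first (month-length − 28) days — i.e. when May 1 is one of Saturday/Friday/Thursday.
May 1 by year: 1812:Fri✓ 1813:Sat✓ 1814:Sun 1815:Mon 1816:Wed 1817:Thu✓ 1818:Fri✓ 1819:Sat✓ 1820:Mon 1821:Tue 1822:Wed 1823:Thu✓ 1824:Sat✓ 1825:Sun 1826:Mon …(23 more)… 1850:Wed 1851:Thu✓ 1852:Sat✓ 1853:Sun 1854:Mon 1855:Tue 1856:Thu✓ 1857:Fri✓ 1858:Sat✓ 1859:Sun 1860:Tue 1861:Wed 1862:Thu✓ 1863:Fri✓ 1864:Sun
Years with five Saturdays: 1812, 1813, 1817, 1818, 1819, 1823, 1824, 1828, 1829, 1830, 1834, 1835, 1840, 1841, 1845, 1846, 1847, 1851, 1852, 1856, 1857, 1858, 1862, 1863 → 24.

24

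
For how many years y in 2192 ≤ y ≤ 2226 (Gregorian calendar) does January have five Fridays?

January has 31 days; it has five Fridays when Friday falls among the first (month-length − 28) days — i.e. when January 1 is one of Friday/Thursday/Wednesday.
January 1 by year: 2192:Sun 2193:Tue 2194:Wed✓ 2195:Thu✓ 2196:Fri✓ 2197:Sun 2198:Mon 2199:Tue 2200:Wed✓ 2201:Thu✓ 2202:Fri✓ 2203:Sat 2204:Sun 2205:Tue 2206:Wed✓ …(5 more)… 2212:Wed✓ 2213:Fri✓ 2214:Sat 2215:Sun 2216:Mon 2217:Wed✓ 2218:Thu✓ 2219:Fri✓ 2220:Sat 2221:Mon 2222:Tue 2223:Wed✓ 2224:Thu✓ 2225:Sat 2226:Sun
Years with five Fridays: 2194, 2195, 2196, 2200, 2201, 2202, 2206, 2207, 2208, 2212, 2213, 2217, 2218, 2219, 2223, 2224 → 16.

16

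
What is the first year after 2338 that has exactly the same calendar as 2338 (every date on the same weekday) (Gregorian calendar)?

Two years share a calendar iff Jan 1 falls on the same weekday and both are leap or both are common. 2338: Jan 1 is Saturday, common year.
2339: Jan 1 Sunday, common
2340: Jan 1 Monday, leap
2341: Jan 1 Wednesday, common
2342: Jan 1 Thursday, common
2343: Jan 1 Friday, common
2344: Jan 1 Saturday, leap
2345: Jan 1 Monday, common
2346: Jan 1 Tuesday, common
2347: Jan 1 Wednesday, common
2348: Jan 1 Thursday, leap
2349: Jan 1 Saturday, common
2349 matches on both conditions.

2349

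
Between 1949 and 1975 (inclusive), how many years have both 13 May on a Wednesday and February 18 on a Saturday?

Check each year's weekday for 13 May and February 18:
  1949: Fri/Fri  1950: Sat/Sat  1951: Sun/Sun  1952: Tue/Mon  1953: Wed/Wed  1954: Thu/Thu  1955: Fri/Fri  1956: Sun/Sat  1957: Mon/Mon  1958: Tue/Tue  1959: Wed/Wed  1960: Fri/Thu  1961: Sat/Sat  1962: Sun/Sun  1963: Mon/Mon  1964: Wed/Tue  1965: Thu/Thu  1966: Fri/Fri  1967: Sat/Sat  1968: Mon/Sun  1969: Tue/Tue  1970: Wed/Wed  1971: Thu/Thu  1972: Sat/Fri  1973: Sun/Sun  1974: Mon/Mon  1975: Tue/Tue
Both conditions hold in: no year — 0.

0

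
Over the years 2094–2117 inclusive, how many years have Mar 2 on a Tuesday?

4

Track Mar 2's weekday year by year (advancing +1, or +2 across a Feb 29):
  2094: Tue ✓  2095: Wed (+1)  2096: Fri (+2)  2097: Sat (+1)  2098: Sun (+1)
  2099: Mon (+1)  2100: Tue (+1) ✓  2101: Wed (+1)  2102: Thu (+1)  2103: Fri (+1)
  2104: Sun (+2)  2105: Mon (+1)  2106: Tue (+1) ✓  2107: Wed (+1)  2108: Fri (+2)
  2109: Sat (+1)  2110: Sun (+1)  2111: Mon (+1)  2112: Wed (+2)  2113: Thu (+1)
  2114: Fri (+1)  2115: Sat (+1)  2116: Mon (+2)  2117: Tue (+1) ✓
Tuesday years: 2094, 2100, 2106, 2117 — 4 in total.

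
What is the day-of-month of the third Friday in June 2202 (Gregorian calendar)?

18

June 1, 2202 is a Tuesday, so the first Friday is the 4th.
The third Friday is 4 + 14 = 18.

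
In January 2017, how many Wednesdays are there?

January 2017 has 31 days and begins on Sunday.
The first Wednesday is January 4.
Wednesdays fall on 4, 11, 18, 25 — that's 4.

4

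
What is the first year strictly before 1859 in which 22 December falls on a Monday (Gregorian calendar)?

From one year to the next, a fixed date's weekday advances by 1, or by 2 when a Feb 29 lies between the two dates.
1859: December 22 is Thursday.
1858: Wednesday (−1)
1857: Tuesday (−1)
1856: Monday (−1)
22 December falls on a Monday in 1856.

1856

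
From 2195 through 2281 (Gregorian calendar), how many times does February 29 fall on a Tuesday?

3

Leap years in 2195–2281: 21 of them.
Feb 29 weekday advances by 5 (mod 7) from one leap year to the next four years later (or differs when a century non-leap intervenes).
Leap-day weekdays: 2196:Mon 2204:Wed 2208:Mon 2212:Sat 2216:Thu 2220:Tue✓ 2224:Sun 2228:Fri 2232:Wed 2236:Mon 2240:Sat 2244:Thu 2248:Tue✓ 2252:Sun 2256:Fri 2260:Wed 2264:Mon 2268:Sat 2272:Thu 2276:Tue✓ 2280:Sun
Tuesday: 2220, 2248, 2276 → 3.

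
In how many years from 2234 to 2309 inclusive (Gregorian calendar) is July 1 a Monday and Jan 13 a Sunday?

9

Check each year's weekday for July 1 and Jan 13:
  2234: Tue/Mon  2235: Wed/Tue  2236: Fri/Wed  2237: Sat/Fri  2238: Sun/Sat  2239: Mon/Sun ✓  2240: Wed/Mon  2241: Thu/Wed  2242: Fri/Thu  2243: Sat/Fri  2244: Mon/Sat  2245: Tue/Mon  2246: Wed/Tue  2247: Thu/Wed  …(48 more)…  2296: Wed/Mon  2297: Thu/Wed  2298: Fri/Thu  2299: Sat/Fri  2300: Sun/Sat  2301: Mon/Sun ✓  2302: Tue/Mon  2303: Wed/Tue  2304: Fri/Wed  2305: Sat/Fri  2306: Sun/Sat  2307: Mon/Sun ✓  2308: Wed/Mon  2309: Thu/Wed
Both conditions hold in: 2239, 2250, 2261, 2267, 2278, 2289, 2295, 2301, 2307 — 9.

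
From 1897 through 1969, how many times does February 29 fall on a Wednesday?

2

Leap years in 1897–1969: 17 of them.
Feb 29 weekday advances by 5 (mod 7) from one leap year to the next four years later (or differs when a century non-leap intervenes).
Leap-day weekdays: 1904:Mon 1908:Sat 1912:Thu 1916:Tue 1920:Sun 1924:Fri 1928:Wed✓ 1932:Mon 1936:Sat 1940:Thu 1944:Tue 1948:Sun 1952:Fri 1956:Wed✓ 1960:Mon 1964:Sat 1968:Thu
Wednesday: 1928, 1956 → 2.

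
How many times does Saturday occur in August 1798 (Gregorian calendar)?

4

August 1798 has 31 days and begins on Wednesday.
The first Saturday is August 4.
Saturdays fall on 4, 11, 18, 25 — that's 4.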